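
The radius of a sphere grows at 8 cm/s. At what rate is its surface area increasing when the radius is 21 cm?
1344π cm²/s

S = 4πr²
dS/dt = dS/dr · dr/dt = 8πr · 8
At r = 21: dS/dt = 1344π cm²/s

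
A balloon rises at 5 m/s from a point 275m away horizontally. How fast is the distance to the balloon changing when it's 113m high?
565√88394/88394 ≈ 1.9 m/s

z² = 275² + y²
z = √(275² + 113²) = √88394
dz/dt = y/z · dy/dt = 113/√88394 · 5 = 565√88394/88394 ≈ 1.9 m/s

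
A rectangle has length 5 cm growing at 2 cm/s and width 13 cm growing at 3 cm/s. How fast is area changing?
41 cm²/s

A = lw
dA/dt = w·dl/dt + l·dw/dt = 13·2 + 5·3 = 41 cm²/s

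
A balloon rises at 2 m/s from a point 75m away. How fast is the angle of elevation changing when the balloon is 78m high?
0.012811 rad/s

tan(θ) = y/75
sec²(θ) · dθ/dt = (1/75) · dy/dt
dθ/dt = cos²(θ)/75 · 2 = 75/(75² + 78²) · 2
dθ/dt = 0.012811 rad/s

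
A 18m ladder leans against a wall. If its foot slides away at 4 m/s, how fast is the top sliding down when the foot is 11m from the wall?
44√203/203 ≈ 3.088 m/s

x² + y² = 18²
2x·dx/dt + 2y·dy/dt = 0
dy/dt = -x/y · dx/dt = -11/√203 · 4 = -44√203/203 m/s
The top is descending at 44√203/203 ≈ 3.088 m/s.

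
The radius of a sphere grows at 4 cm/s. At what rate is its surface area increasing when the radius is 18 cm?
576π cm²/s

S = 4πr²
dS/dt = dS/dr · dr/dt = 8πr · 4
At r = 18: dS/dt = 576π cm²/s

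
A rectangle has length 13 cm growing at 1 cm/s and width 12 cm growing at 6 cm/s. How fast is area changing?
90 cm²/s

A = lw
dA/dt = w·dl/dt + l·dw/dt = 12·1 + 13·6 = 90 cm²/s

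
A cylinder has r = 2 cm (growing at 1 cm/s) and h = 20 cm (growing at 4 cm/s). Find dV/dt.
96π cm³/s

V = πr²h
dV/dt = 2πrh·dr/dt + πr²·dh/dt
= 2π(2)(20)(1) + π(2)²(4)
= 96π cm³/s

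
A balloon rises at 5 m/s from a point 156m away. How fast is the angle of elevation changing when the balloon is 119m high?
0.020261 rad/s

tan(θ) = y/156
sec²(θ) · dθ/dt = (1/156) · dy/dt
dθ/dt = cos²(θ)/156 · 5 = 156/(156² + 119²) · 5
dθ/dt = 0.020261 rad/s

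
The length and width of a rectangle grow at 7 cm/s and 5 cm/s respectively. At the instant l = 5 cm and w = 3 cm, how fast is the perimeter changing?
24 cm/s

P = 2(l + w)
dP/dt = 2(dl/dt + dw/dt) = 2(7 + 5) = 24 cm/s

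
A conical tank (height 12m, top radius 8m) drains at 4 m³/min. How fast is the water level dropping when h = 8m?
9/(64π) ≈ 0.04476 m/min

r/h = 8/12, so r = (2/3)h
V = (1/3)πr²h = (1/3)π((2/3)h)²h = (4/27)πh³
dV/dh = (4/9)πh²
dh/dt = (dV/dt)/(dV/dh) = -4/((4/9)π·8²) = -9/(64π) m/min
The level is dropping at 9/(64π) ≈ 0.04476 m/min.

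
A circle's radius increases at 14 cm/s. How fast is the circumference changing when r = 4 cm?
28π cm/s

C = 2πr
dC/dt = 2π · dr/dt = 2π · 14 = 28π cm/s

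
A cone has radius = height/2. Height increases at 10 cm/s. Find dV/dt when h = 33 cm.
5445π/2 cm³/s

V = (1/3)π(h/2)²h = πh³/12
dV/dt = πh²/4 · 10
At h = 33: dV/dt = 5445π/2 cm³/s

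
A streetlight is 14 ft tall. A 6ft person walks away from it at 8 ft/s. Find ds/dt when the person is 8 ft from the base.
6 ft/s

By similar triangles: 14/(x+s) = 6/s
Solving: s = 6x/8
ds/dt = 6/8 · dx/dt = 3/4 · 8 = 6 ft/s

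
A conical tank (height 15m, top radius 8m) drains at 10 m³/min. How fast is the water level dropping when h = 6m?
125/(128π) ≈ 0.3108 m/min

r/h = 8/15, so r = (8/15)h
V = (1/3)πr²h = (1/3)π((8/15)h)²h = (64/675)πh³
dV/dh = (64/225)πh²
dh/dt = (dV/dt)/(dV/dh) = -10/((64/225)π·6²) = -125/(128π) m/min
The level is dropping at 125/(128π) ≈ 0.3108 m/min.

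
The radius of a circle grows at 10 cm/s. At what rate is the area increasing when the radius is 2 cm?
40π cm²/s

A = πr²
dA/dt = 2πr · dr/dt = 2π(2)(10) = 40π cm²/s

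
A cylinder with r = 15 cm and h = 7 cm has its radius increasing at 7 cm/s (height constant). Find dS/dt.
518π cm²/s

S = 2πrh + 2πr² (lateral + bases)
dS/dt = (2πh + 4πr)·dr/dt = (2π·7 + 4π·15)·7
= 518π cm²/s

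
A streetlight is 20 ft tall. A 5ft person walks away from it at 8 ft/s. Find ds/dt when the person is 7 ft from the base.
8/3 ft/s

By similar triangles: 20/(x+s) = 5/s
Solving: s = 5x/15
ds/dt = 5/15 · dx/dt = 1/3 · 8 = 8/3 ft/s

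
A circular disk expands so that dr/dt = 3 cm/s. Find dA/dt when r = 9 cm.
54π cm²/s

A = πr²
dA/dt = 2πr · dr/dt = 2π(9)(3) = 54π cm²/s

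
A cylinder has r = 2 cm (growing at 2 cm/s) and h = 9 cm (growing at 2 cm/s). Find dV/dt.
80π cm³/s

V = πr²h
dV/dt = 2πrh·dr/dt + πr²·dh/dt
= 2π(2)(9)(2) + π(2)²(2)
= 80π cm³/s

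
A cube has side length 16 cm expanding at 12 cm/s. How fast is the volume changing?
9216 cm³/s

V = s³
dV/dt = 3s² · ds/dt = 3·16²·12 = 9216 cm³/s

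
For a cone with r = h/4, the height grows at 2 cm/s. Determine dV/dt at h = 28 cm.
98π cm³/s

V = (1/3)π(h/4)²h = πh³/48
dV/dt = πh²/16 · 2
At h = 28: dV/dt = 98π cm³/s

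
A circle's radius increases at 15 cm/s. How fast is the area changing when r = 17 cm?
510π cm²/s

A = πr²
dA/dt = 2πr · dr/dt = 2π(17)(15) = 510π cm²/s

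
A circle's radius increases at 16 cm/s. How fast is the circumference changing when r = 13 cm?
32π cm/s

C = 2πr
dC/dt = 2π · dr/dt = 2π · 16 = 32π cm/s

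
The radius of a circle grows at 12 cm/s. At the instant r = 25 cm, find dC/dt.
24π cm/s

C = 2πr
dC/dt = 2π · dr/dt = 2π · 12 = 24π cm/s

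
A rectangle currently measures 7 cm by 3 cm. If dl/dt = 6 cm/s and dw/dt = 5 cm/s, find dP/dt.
22 cm/s

P = 2(l + w)
dP/dt = 2(dl/dt + dw/dt) = 2(6 + 5) = 22 cm/s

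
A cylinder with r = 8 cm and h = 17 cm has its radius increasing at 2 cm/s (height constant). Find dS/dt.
132π cm²/s

S = 2πrh + 2πr² (lateral + bases)
dS/dt = (2πh + 4πr)·dr/dt = (2π·17 + 4π·8)·2
= 132π cm²/s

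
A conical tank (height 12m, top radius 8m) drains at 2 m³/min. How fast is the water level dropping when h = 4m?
9/(32π) ≈ 0.08952 m/min

r/h = 8/12, so r = (2/3)h
V = (1/3)πr²h = (1/3)π((2/3)h)²h = (4/27)πh³
dV/dh = (4/9)πh²
dh/dt = (dV/dt)/(dV/dh) = -2/((4/9)π·4²) = -9/(32π) m/min
The level is dropping at 9/(32π) ≈ 0.08952 m/min.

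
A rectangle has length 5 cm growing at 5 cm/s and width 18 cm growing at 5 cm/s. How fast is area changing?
115 cm²/s

A = lw
dA/dt = w·dl/dt + l·dw/dt = 18·5 + 5·5 = 115 cm²/s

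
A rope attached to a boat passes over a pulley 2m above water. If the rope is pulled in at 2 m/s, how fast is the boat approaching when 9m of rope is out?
18√77/77 ≈ 2.051 m/s

rope² = x² + 2²
x = √(9² - 2²) = √77
dx/dt = (rope/x) · d(rope)/dt = (9/√77) · (-2) = -18√77/77 m/s
The boat approaches at 18√77/77 ≈ 2.051 m/s.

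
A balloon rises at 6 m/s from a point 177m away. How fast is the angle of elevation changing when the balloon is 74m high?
0.028855 rad/s

tan(θ) = y/177
sec²(θ) · dθ/dt = (1/177) · dy/dt
dθ/dt = cos²(θ)/177 · 6 = 177/(177² + 74²) · 6
dθ/dt = 0.028855 rad/s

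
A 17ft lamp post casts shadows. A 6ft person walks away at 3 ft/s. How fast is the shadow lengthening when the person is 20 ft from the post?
18/11 ft/s

By similar triangles: 17/(x+s) = 6/s
Solving: s = 6x/11
ds/dt = 6/11 · dx/dt = 6/11 · 3 = 18/11 ft/s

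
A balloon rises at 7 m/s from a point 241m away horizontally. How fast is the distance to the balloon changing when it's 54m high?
378√60997/60997 ≈ 1.531 m/s

z² = 241² + y²
z = √(241² + 54²) = √60997
dz/dt = y/z · dy/dt = 54/√60997 · 7 = 378√60997/60997 ≈ 1.531 m/s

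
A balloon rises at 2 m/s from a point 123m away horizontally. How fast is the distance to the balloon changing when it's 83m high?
83√22018/11009 ≈ 1.119 m/s

z² = 123² + y²
z = √(123² + 83²) = √22018
dz/dt = y/z · dy/dt = 83/√22018 · 2 = 83√22018/11009 ≈ 1.119 m/s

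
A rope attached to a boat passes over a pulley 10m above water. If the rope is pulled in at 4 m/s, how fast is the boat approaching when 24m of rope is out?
48√119/119 ≈ 4.4 m/s

rope² = x² + 10²
x = √(24² - 10²) = 2√119
dx/dt = (rope/x) · d(rope)/dt = (24/(2√119)) · (-4) = -48√119/119 m/s
The boat approaches at 48√119/119 ≈ 4.4 m/s.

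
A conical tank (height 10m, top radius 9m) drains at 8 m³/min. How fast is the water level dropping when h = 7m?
800/(3969π) ≈ 0.06416 m/min

r/h = 9/10, so r = (9/10)h
V = (1/3)πr²h = (1/3)π((9/10)h)²h = (27/100)πh³
dV/dh = (81/100)πh²
dh/dt = (dV/dt)/(dV/dh) = -8/((81/100)π·7²) = -800/(3969π) m/min
The level is dropping at 800/(3969π) ≈ 0.06416 m/min.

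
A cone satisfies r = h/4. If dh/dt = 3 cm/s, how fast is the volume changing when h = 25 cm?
1875π/16 cm³/s

V = (1/3)π(h/4)²h = πh³/48
dV/dt = πh²/16 · 3
At h = 25: dV/dt = 1875π/16 cm³/s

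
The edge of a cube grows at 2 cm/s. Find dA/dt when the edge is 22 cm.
528 cm²/s

A = 6s²
dA/dt = 12s · ds/dt = 12·22·2 = 528 cm²/s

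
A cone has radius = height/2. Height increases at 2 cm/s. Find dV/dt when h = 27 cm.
729π/2 cm³/s

V = (1/3)π(h/2)²h = πh³/12
dV/dt = πh²/4 · 2
At h = 27: dV/dt = 729π/2 cm³/s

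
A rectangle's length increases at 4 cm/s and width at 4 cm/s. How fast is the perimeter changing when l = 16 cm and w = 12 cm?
16 cm/s

P = 2(l + w)
dP/dt = 2(dl/dt + dw/dt) = 2(4 + 4) = 16 cm/s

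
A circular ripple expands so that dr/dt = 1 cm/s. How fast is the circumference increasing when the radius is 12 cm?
2π cm/s

C = 2πr
dC/dt = 2π · dr/dt = 2π · 1 = 2π cm/s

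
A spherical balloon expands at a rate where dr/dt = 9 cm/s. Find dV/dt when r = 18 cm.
11664π cm³/s

V = (4/3)πr³
dV/dt = dV/dr · dr/dt = 4πr² · 9
At r = 18: dV/dt = 11664π cm³/s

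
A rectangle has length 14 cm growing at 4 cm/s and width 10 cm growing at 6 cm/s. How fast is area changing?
124 cm²/s

A = lw
dA/dt = w·dl/dt + l·dw/dt = 10·4 + 14·6 = 124 cm²/s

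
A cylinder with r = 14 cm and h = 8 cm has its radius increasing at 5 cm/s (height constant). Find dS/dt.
360π cm²/s

S = 2πrh + 2πr² (lateral + bases)
dS/dt = (2πh + 4πr)·dr/dt = (2π·8 + 4π·14)·5
= 360π cm²/s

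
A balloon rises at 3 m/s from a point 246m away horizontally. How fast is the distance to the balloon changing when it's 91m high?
273√68797/68797 ≈ 1.041 m/s

z² = 246² + y²
z = √(246² + 91²) = √68797
dz/dt = y/z · dy/dt = 91/√68797 · 3 = 273√68797/68797 ≈ 1.041 m/s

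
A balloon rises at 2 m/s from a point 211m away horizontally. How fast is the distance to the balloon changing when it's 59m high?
59√48002/24001 ≈ 0.5386 m/s

z² = 211² + y²
z = √(211² + 59²) = √48002
dz/dt = y/z · dy/dt = 59/√48002 · 2 = 59√48002/24001 ≈ 0.5386 m/s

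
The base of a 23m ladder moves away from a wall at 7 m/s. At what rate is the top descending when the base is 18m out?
126√205/205 ≈ 8.8 m/s

x² + y² = 23²
2x·dx/dt + 2y·dy/dt = 0
dy/dt = -x/y · dx/dt = -18/√205 · 7 = -126√205/205 m/s
The top is descending at 126√205/205 ≈ 8.8 m/s.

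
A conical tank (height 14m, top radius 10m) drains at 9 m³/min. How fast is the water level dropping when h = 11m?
441/(3025π) ≈ 0.0464 m/min

r/h = 10/14, so r = (5/7)h
V = (1/3)πr²h = (1/3)π((5/7)h)²h = (25/147)πh³
dV/dh = (25/49)πh²
dh/dt = (dV/dt)/(dV/dh) = -9/((25/49)π·11²) = -441/(3025π) m/min
The level is dropping at 441/(3025π) ≈ 0.0464 m/min.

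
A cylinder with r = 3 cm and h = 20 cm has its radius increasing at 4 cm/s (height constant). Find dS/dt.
208π cm²/s

S = 2πrh + 2πr² (lateral + bases)
dS/dt = (2πh + 4πr)·dr/dt = (2π·20 + 4π·3)·4
= 208π cm²/s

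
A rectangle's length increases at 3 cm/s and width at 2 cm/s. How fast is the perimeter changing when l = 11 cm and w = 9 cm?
10 cm/s

P = 2(l + w)
dP/dt = 2(dl/dt + dw/dt) = 2(3 + 2) = 10 cm/s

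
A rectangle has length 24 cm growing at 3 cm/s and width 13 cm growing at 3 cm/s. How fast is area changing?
111 cm²/s

A = lw
dA/dt = w·dl/dt + l·dw/dt = 13·3 + 24·3 = 111 cm²/s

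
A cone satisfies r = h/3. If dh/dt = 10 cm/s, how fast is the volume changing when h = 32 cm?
10240π/9 cm³/s

V = (1/3)π(h/3)²h = πh³/27
dV/dt = πh²/9 · 10
At h = 32: dV/dt = 10240π/9 cm³/s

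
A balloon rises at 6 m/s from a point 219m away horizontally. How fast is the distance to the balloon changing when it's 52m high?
312√50665/50665 ≈ 1.386 m/s

z² = 219² + y²
z = √(219² + 52²) = √50665
dz/dt = y/z · dy/dt = 52/√50665 · 6 = 312√50665/50665 ≈ 1.386 m/s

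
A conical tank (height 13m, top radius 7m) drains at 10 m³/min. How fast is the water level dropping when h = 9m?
1690/(3969π) ≈ 0.1355 m/min

r/h = 7/13, so r = (7/13)h
V = (1/3)πr²h = (1/3)π((7/13)h)²h = (49/507)πh³
dV/dh = (49/169)πh²
dh/dt = (dV/dt)/(dV/dh) = -10/((49/169)π·9²) = -1690/(3969π) m/min
The level is dropping at 1690/(3969π) ≈ 0.1355 m/min.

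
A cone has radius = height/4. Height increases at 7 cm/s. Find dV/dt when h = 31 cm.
6727π/16 cm³/s

V = (1/3)π(h/4)²h = πh³/48
dV/dt = πh²/16 · 7
At h = 31: dV/dt = 6727π/16 cm³/s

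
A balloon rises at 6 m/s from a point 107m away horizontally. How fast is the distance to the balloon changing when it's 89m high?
267√19370/9685 ≈ 3.837 m/s

z² = 107² + y²
z = √(107² + 89²) = √19370
dz/dt = y/z · dy/dt = 89/√19370 · 6 = 267√19370/9685 ≈ 3.837 m/s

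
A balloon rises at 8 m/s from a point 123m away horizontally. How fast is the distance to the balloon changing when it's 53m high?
212√17938/8969 ≈ 3.166 m/s

z² = 123² + y²
z = √(123² + 53²) = √17938
dz/dt = y/z · dy/dt = 53/√17938 · 8 = 212√17938/8969 ≈ 3.166 m/s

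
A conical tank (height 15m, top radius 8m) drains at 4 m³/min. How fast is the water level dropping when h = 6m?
25/(64π) ≈ 0.1243 m/min

r/h = 8/15, so r = (8/15)h
V = (1/3)πr²h = (1/3)π((8/15)h)²h = (64/675)πh³
dV/dh = (64/225)πh²
dh/dt = (dV/dt)/(dV/dh) = -4/((64/225)π·6²) = -25/(64π) m/min
The level is dropping at 25/(64π) ≈ 0.1243 m/min.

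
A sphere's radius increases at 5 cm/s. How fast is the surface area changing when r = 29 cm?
1160π cm²/s

S = 4πr²
dS/dt = dS/dr · dr/dt = 8πr · 5
At r = 29: dS/dt = 1160π cm²/s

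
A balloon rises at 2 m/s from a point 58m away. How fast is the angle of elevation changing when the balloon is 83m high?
0.011314 rad/s

tan(θ) = y/58
sec²(θ) · dθ/dt = (1/58) · dy/dt
dθ/dt = cos²(θ)/58 · 2 = 58/(58² + 83²) · 2
dθ/dt = 0.011314 rad/s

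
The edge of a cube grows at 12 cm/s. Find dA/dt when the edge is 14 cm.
2016 cm²/s

A = 6s²
dA/dt = 12s · ds/dt = 12·14·12 = 2016 cm²/s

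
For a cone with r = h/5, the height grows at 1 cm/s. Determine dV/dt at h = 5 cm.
π cm³/s

V = (1/3)π(h/5)²h = πh³/75
dV/dt = πh²/25 · 1
At h = 5: dV/dt = π cm³/s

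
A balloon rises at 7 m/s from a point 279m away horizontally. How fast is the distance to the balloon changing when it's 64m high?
448√81937/81937 ≈ 1.565 m/s

z² = 279² + y²
z = √(279² + 64²) = √81937
dz/dt = y/z · dy/dt = 64/√81937 · 7 = 448√81937/81937 ≈ 1.565 m/s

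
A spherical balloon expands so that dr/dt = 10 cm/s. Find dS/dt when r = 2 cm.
160π cm²/s

S = 4πr²
dS/dt = dS/dr · dr/dt = 8πr · 10
At r = 2: dS/dt = 160π cm²/s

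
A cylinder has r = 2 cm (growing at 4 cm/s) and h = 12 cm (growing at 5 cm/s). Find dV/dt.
212π cm³/s

V = πr²h
dV/dt = 2πrh·dr/dt + πr²·dh/dt
= 2π(2)(12)(4) + π(2)²(5)
= 212π cm³/s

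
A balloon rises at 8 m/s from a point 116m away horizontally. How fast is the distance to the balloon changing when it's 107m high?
856√24905/24905 ≈ 5.424 m/s

z² = 116² + y²
z = √(116² + 107²) = √24905
dz/dt = y/z · dy/dt = 107/√24905 · 8 = 856√24905/24905 ≈ 5.424 m/s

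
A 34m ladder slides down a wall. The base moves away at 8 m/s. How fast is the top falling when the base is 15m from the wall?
120√19/133 ≈ 3.933 m/s

x² + y² = 34²
2x·dx/dt + 2y·dy/dt = 0
dy/dt = -x/y · dx/dt = -15/(7√19) · 8 = -120√19/133 m/s
The top is descending at 120√19/133 ≈ 3.933 m/s.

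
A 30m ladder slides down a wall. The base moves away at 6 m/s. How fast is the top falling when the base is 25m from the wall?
30√11/11 ≈ 9.045 m/s

x² + y² = 30²
2x·dx/dt + 2y·dy/dt = 0
dy/dt = -x/y · dx/dt = -25/(5√11) · 6 = -30√11/11 m/s
The top is descending at 30√11/11 ≈ 9.045 m/s.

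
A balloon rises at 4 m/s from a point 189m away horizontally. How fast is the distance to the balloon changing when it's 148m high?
592√2305/11525 ≈ 2.466 m/s

z² = 189² + y²
z = √(189² + 148²) = 5√2305
dz/dt = y/z · dy/dt = 148/(5√2305) · 4 = 592√2305/11525 ≈ 2.466 m/s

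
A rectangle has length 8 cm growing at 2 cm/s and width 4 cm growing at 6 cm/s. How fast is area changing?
56 cm²/s

A = lw
dA/dt = w·dl/dt + l·dw/dt = 4·2 + 8·6 = 56 cm²/s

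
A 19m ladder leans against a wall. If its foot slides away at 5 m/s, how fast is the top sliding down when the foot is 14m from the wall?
14√165/33 ≈ 5.449 m/s

x² + y² = 19²
2x·dx/dt + 2y·dy/dt = 0
dy/dt = -x/y · dx/dt = -14/√165 · 5 = -14√165/33 m/s
The top is descending at 14√165/33 ≈ 5.449 m/s.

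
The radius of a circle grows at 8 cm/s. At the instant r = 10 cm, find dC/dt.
16π cm/s

C = 2πr
dC/dt = 2π · dr/dt = 2π · 8 = 16π cm/s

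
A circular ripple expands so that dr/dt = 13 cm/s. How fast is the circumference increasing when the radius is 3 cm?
26π cm/s

C = 2πr
dC/dt = 2π · dr/dt = 2π · 13 = 26π cm/s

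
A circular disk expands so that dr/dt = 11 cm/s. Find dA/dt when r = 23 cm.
506π cm²/s

A = πr²
dA/dt = 2πr · dr/dt = 2π(23)(11) = 506π cm²/s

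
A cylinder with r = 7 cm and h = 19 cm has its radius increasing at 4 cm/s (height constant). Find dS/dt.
264π cm²/s

S = 2πrh + 2πr² (lateral + bases)
dS/dt = (2πh + 4πr)·dr/dt = (2π·19 + 4π·7)·4
= 264π cm²/s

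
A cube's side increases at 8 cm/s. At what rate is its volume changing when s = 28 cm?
18816 cm³/s

V = s³
dV/dt = 3s² · ds/dt = 3·28²·8 = 18816 cm³/s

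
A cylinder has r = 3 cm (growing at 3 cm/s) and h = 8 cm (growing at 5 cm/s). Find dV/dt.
189π cm³/s

V = πr²h
dV/dt = 2πrh·dr/dt + πr²·dh/dt
= 2π(3)(8)(3) + π(3)²(5)
= 189π cm³/s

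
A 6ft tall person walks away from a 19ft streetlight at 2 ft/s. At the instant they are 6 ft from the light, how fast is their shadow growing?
12/13 ft/s

By similar triangles: 19/(x+s) = 6/s
Solving: s = 6x/13
ds/dt = 6/13 · dx/dt = 6/13 · 2 = 12/13 ft/s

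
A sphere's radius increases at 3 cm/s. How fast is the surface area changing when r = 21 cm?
504π cm²/s

S = 4πr²
dS/dt = dS/dr · dr/dt = 8πr · 3
At r = 21: dS/dt = 504π cm²/s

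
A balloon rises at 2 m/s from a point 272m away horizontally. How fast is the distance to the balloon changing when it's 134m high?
134√22985/22985 ≈ 0.8839 m/s

z² = 272² + y²
z = √(272² + 134²) = 2√22985
dz/dt = y/z · dy/dt = 134/(2√22985) · 2 = 134√22985/22985 ≈ 0.8839 m/s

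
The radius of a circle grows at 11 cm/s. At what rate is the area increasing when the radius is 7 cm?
154π cm²/s

A = πr²
dA/dt = 2πr · dr/dt = 2π(7)(11) = 154π cm²/s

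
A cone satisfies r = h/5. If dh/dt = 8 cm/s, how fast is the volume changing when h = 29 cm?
6728π/25 cm³/s

V = (1/3)π(h/5)²h = πh³/75
dV/dt = πh²/25 · 8
At h = 29: dV/dt = 6728π/25 cm³/s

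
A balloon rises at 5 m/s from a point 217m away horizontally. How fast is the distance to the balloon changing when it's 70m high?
50√1061/1061 ≈ 1.535 m/s

z² = 217² + y²
z = √(217² + 70²) = 7√1061
dz/dt = y/z · dy/dt = 70/(7√1061) · 5 = 50√1061/1061 ≈ 1.535 m/s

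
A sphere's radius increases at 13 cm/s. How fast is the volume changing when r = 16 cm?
13312π cm³/s

V = (4/3)πr³
dV/dt = dV/dr · dr/dt = 4πr² · 13
At r = 16: dV/dt = 13312π cm³/s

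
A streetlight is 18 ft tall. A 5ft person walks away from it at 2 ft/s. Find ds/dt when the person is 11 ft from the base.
10/13 ft/s

By similar triangles: 18/(x+s) = 5/s
Solving: s = 5x/13
ds/dt = 5/13 · dx/dt = 5/13 · 2 = 10/13 ft/s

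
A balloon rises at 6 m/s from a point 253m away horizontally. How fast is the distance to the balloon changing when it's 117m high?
351√77698/38849 ≈ 2.518 m/s

z² = 253² + y²
z = √(253² + 117²) = √77698
dz/dt = y/z · dy/dt = 117/√77698 · 6 = 351√77698/38849 ≈ 2.518 m/s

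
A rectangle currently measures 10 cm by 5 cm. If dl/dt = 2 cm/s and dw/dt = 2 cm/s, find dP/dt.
8 cm/s

P = 2(l + w)
dP/dt = 2(dl/dt + dw/dt) = 2(2 + 2) = 8 cm/s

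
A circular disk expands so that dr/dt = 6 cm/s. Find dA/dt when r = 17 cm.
204π cm²/s

A = πr²
dA/dt = 2πr · dr/dt = 2π(17)(6) = 204π cm²/s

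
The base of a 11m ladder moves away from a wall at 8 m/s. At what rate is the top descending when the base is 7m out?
14√2/3 ≈ 6.6 m/s

x² + y² = 11²
2x·dx/dt + 2y·dy/dt = 0
dy/dt = -x/y · dx/dt = -7/(6√2) · 8 = -14√2/3 m/s
The top is descending at 14√2/3 ≈ 6.6 m/s.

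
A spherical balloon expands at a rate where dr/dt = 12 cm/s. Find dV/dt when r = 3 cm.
432π cm³/s

V = (4/3)πr³
dV/dt = dV/dr · dr/dt = 4πr² · 12
At r = 3: dV/dt = 432π cm³/s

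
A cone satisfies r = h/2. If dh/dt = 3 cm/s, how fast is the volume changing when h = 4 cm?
12π cm³/s

V = (1/3)π(h/2)²h = πh³/12
dV/dt = πh²/4 · 3
At h = 4: dV/dt = 12π cm³/s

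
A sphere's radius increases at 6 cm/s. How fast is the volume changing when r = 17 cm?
6936π cm³/s

V = (4/3)πr³
dV/dt = dV/dr · dr/dt = 4πr² · 6
At r = 17: dV/dt = 6936π cm³/s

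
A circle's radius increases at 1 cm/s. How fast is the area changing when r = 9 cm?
18π cm²/s

A = πr²
dA/dt = 2πr · dr/dt = 2π(9)(1) = 18π cm²/s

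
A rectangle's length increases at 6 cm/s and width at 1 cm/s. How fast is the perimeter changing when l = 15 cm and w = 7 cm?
14 cm/s

P = 2(l + w)
dP/dt = 2(dl/dt + dw/dt) = 2(6 + 1) = 14 cm/s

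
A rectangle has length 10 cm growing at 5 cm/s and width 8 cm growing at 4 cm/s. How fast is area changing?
80 cm²/s

A = lw
dA/dt = w·dl/dt + l·dw/dt = 8·5 + 10·4 = 80 cm²/s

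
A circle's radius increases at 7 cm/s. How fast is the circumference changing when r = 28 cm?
14π cm/s

C = 2πr
dC/dt = 2π · dr/dt = 2π · 7 = 14π cm/s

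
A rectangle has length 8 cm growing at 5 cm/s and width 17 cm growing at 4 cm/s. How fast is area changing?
117 cm²/s

A = lw
dA/dt = w·dl/dt + l·dw/dt = 17·5 + 8·4 = 117 cm²/s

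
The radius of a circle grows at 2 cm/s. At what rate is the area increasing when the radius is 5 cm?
20π cm²/s

A = πr²
dA/dt = 2πr · dr/dt = 2π(5)(2) = 20π cm²/s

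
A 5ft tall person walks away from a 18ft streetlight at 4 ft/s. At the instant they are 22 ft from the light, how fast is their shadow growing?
20/13 ft/s

By similar triangles: 18/(x+s) = 5/s
Solving: s = 5x/13
ds/dt = 5/13 · dx/dt = 5/13 · 4 = 20/13 ft/s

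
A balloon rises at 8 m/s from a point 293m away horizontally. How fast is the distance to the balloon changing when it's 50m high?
400√88349/88349 ≈ 1.346 m/s

z² = 293² + y²
z = √(293² + 50²) = √88349
dz/dt = y/z · dy/dt = 50/√88349 · 8 = 400√88349/88349 ≈ 1.346 m/s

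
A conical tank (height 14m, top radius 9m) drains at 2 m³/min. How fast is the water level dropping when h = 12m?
49/(1458π) ≈ 0.0107 m/min

r/h = 9/14, so r = (9/14)h
V = (1/3)πr²h = (1/3)π((9/14)h)²h = (27/196)πh³
dV/dh = (81/196)πh²
dh/dt = (dV/dt)/(dV/dh) = -2/((81/196)π·12²) = -49/(1458π) m/min
The level is dropping at 49/(1458π) ≈ 0.0107 m/min.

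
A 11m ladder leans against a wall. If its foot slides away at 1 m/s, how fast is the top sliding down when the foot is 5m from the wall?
5√6/24 ≈ 0.5103 m/s

x² + y² = 11²
2x·dx/dt + 2y·dy/dt = 0
dy/dt = -x/y · dx/dt = -5/(4√6) · 1 = -5√6/24 m/s
The top is descending at 5√6/24 ≈ 0.5103 m/s.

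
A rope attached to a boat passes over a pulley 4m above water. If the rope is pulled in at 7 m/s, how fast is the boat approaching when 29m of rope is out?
203√33/165 ≈ 7.068 m/s

rope² = x² + 4²
x = √(29² - 4²) = 5√33
dx/dt = (rope/x) · d(rope)/dt = (29/(5√33)) · (-7) = -203√33/165 m/s
The boat approaches at 203√33/165 ≈ 7.068 m/s.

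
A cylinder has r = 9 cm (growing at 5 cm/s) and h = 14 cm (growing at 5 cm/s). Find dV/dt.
1665π cm³/s

V = πr²h
dV/dt = 2πrh·dr/dt + πr²·dh/dt
= 2π(9)(14)(5) + π(9)²(5)
= 1665π cm³/s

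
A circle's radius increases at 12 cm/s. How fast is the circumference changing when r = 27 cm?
24π cm/s

C = 2πr
dC/dt = 2π · dr/dt = 2π · 12 = 24π cm/s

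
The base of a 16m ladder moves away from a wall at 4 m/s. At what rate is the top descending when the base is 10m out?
20√39/39 ≈ 3.203 m/s

x² + y² = 16²
2x·dx/dt + 2y·dy/dt = 0
dy/dt = -x/y · dx/dt = -10/(2√39) · 4 = -20√39/39 m/s
The top is descending at 20√39/39 ≈ 3.203 m/s.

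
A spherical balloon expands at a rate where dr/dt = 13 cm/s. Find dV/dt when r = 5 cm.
1300π cm³/s

V = (4/3)πr³
dV/dt = dV/dr · dr/dt = 4πr² · 13
At r = 5: dV/dt = 1300π cm³/s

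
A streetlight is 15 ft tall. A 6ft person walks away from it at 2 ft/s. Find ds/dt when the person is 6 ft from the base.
4/3 ft/s

By similar triangles: 15/(x+s) = 6/s
Solving: s = 6x/9
ds/dt = 6/9 · dx/dt = 2/3 · 2 = 4/3 ft/s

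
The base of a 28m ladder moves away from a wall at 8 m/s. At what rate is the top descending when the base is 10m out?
40√19/57 ≈ 3.059 m/s

x² + y² = 28²
2x·dx/dt + 2y·dy/dt = 0
dy/dt = -x/y · dx/dt = -10/(6√19) · 8 = -40√19/57 m/s
The top is descending at 40√19/57 ≈ 3.059 m/s.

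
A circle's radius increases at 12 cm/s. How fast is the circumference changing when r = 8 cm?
24π cm/s

C = 2πr
dC/dt = 2π · dr/dt = 2π · 12 = 24π cm/s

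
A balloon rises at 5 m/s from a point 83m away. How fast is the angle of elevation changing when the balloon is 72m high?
0.034374 rad/s

tan(θ) = y/83
sec²(θ) · dθ/dt = (1/83) · dy/dt
dθ/dt = cos²(θ)/83 · 5 = 83/(83² + 72²) · 5
dθ/dt = 0.034374 rad/s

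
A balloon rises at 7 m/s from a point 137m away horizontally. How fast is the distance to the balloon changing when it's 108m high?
756√30433/30433 ≈ 4.334 m/s

z² = 137² + y²
z = √(137² + 108²) = √30433
dz/dt = y/z · dy/dt = 108/√30433 · 7 = 756√30433/30433 ≈ 4.334 m/s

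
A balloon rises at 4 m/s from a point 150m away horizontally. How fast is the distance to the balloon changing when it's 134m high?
134√10114/5057 ≈ 2.665 m/s

z² = 150² + y²
z = √(150² + 134²) = 2√10114
dz/dt = y/z · dy/dt = 134/(2√10114) · 4 = 134√10114/5057 ≈ 2.665 m/s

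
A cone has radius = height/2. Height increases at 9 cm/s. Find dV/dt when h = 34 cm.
2601π cm³/s

V = (1/3)π(h/2)²h = πh³/12
dV/dt = πh²/4 · 9
At h = 34: dV/dt = 2601π cm³/s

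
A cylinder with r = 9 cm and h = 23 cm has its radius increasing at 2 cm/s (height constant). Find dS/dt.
164π cm²/s

S = 2πrh + 2πr² (lateral + bases)
dS/dt = (2πh + 4πr)·dr/dt = (2π·23 + 4π·9)·2
= 164π cm²/s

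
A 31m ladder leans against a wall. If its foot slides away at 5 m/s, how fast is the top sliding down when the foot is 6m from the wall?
6√37/37 ≈ 0.9864 m/s

x² + y² = 31²
2x·dx/dt + 2y·dy/dt = 0
dy/dt = -x/y · dx/dt = -6/(5√37) · 5 = -6√37/37 m/s
The top is descending at 6√37/37 ≈ 0.9864 m/s.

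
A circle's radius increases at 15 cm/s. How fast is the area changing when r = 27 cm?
810π cm²/s

A = πr²
dA/dt = 2πr · dr/dt = 2π(27)(15) = 810π cm²/s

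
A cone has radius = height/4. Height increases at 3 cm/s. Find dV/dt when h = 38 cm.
1083π/4 cm³/s

V = (1/3)π(h/4)²h = πh³/48
dV/dt = πh²/16 · 3
At h = 38: dV/dt = 1083π/4 cm³/s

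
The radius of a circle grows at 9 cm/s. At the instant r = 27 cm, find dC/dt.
18π cm/s

C = 2πr
dC/dt = 2π · dr/dt = 2π · 9 = 18π cm/s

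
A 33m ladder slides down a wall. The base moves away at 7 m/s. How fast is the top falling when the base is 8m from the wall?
56√41/205 ≈ 1.749 m/s

x² + y² = 33²
2x·dx/dt + 2y·dy/dt = 0
dy/dt = -x/y · dx/dt = -8/(5√41) · 7 = -56√41/205 m/s
The top is descending at 56√41/205 ≈ 1.749 m/s.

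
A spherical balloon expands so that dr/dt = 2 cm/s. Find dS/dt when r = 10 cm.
160π cm²/s

S = 4πr²
dS/dt = dS/dr · dr/dt = 8πr · 2
At r = 10: dS/dt = 160π cm²/s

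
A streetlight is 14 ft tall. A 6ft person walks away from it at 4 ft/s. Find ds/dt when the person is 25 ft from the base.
3 ft/s

By similar triangles: 14/(x+s) = 6/s
Solving: s = 6x/8
ds/dt = 6/8 · dx/dt = 3/4 · 4 = 3 ft/s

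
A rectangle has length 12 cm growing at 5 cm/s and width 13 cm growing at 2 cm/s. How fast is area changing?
89 cm²/s

A = lw
dA/dt = w·dl/dt + l·dw/dt = 13·5 + 12·2 = 89 cm²/s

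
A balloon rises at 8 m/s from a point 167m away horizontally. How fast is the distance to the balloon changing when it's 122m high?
976√42773/42773 ≈ 4.719 m/s

z² = 167² + y²
z = √(167² + 122²) = √42773
dz/dt = y/z · dy/dt = 122/√42773 · 8 = 976√42773/42773 ≈ 4.719 m/s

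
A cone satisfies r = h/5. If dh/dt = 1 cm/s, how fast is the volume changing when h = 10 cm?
4π cm³/s

V = (1/3)π(h/5)²h = πh³/75
dV/dt = πh²/25 · 1
At h = 10: dV/dt = 4π cm³/s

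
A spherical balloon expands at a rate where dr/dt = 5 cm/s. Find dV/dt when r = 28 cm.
15680π cm³/s

V = (4/3)πr³
dV/dt = dV/dr · dr/dt = 4πr² · 5
At r = 28: dV/dt = 15680π cm³/s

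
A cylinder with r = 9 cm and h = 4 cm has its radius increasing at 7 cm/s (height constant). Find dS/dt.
308π cm²/s

S = 2πrh + 2πr² (lateral + bases)
dS/dt = (2πh + 4πr)·dr/dt = (2π·4 + 4π·9)·7
= 308π cm²/s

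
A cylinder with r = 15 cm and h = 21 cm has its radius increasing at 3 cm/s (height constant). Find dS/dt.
306π cm²/s

S = 2πrh + 2πr² (lateral + bases)
dS/dt = (2πh + 4πr)·dr/dt = (2π·21 + 4π·15)·3
= 306π cm²/s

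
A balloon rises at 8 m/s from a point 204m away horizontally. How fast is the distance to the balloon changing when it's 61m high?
488√45337/45337 ≈ 2.292 m/s

z² = 204² + y²
z = √(204² + 61²) = √45337
dz/dt = y/z · dy/dt = 61/√45337 · 8 = 488√45337/45337 ≈ 2.292 m/s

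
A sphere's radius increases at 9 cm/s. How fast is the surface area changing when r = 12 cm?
864π cm²/s

S = 4πr²
dS/dt = dS/dr · dr/dt = 8πr · 9
At r = 12: dS/dt = 864π cm²/s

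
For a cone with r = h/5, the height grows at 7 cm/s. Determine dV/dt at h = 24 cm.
4032π/25 cm³/s

V = (1/3)π(h/5)²h = πh³/75
dV/dt = πh²/25 · 7
At h = 24: dV/dt = 4032π/25 cm³/s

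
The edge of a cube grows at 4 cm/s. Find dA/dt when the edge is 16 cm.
768 cm²/s

A = 6s²
dA/dt = 12s · ds/dt = 12·16·4 = 768 cm²/s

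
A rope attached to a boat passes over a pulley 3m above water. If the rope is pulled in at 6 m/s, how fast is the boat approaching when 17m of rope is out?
51√70/70 ≈ 6.096 m/s

rope² = x² + 3²
x = √(17² - 3²) = 2√70
dx/dt = (rope/x) · d(rope)/dt = (17/(2√70)) · (-6) = -51√70/70 m/s
The boat approaches at 51√70/70 ≈ 6.096 m/s.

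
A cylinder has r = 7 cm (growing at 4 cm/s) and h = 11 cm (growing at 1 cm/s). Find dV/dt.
665π cm³/s

V = πr²h
dV/dt = 2πrh·dr/dt + πr²·dh/dt
= 2π(7)(11)(4) + π(7)²(1)
= 665π cm³/s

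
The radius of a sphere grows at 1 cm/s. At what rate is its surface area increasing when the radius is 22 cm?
176π cm²/s

S = 4πr²
dS/dt = dS/dr · dr/dt = 8πr · 1
At r = 22: dS/dt = 176π cm²/s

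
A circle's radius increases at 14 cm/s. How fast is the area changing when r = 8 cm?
224π cm²/s

A = πr²
dA/dt = 2πr · dr/dt = 2π(8)(14) = 224π cm²/s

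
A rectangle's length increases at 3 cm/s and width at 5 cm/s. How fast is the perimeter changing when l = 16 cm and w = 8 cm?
16 cm/s

P = 2(l + w)
dP/dt = 2(dl/dt + dw/dt) = 2(3 + 5) = 16 cm/s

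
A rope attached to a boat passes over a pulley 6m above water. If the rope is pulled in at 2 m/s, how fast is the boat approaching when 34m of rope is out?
17√70/70 ≈ 2.032 m/s

rope² = x² + 6²
x = √(34² - 6²) = 4√70
dx/dt = (rope/x) · d(rope)/dt = (34/(4√70)) · (-2) = -17√70/70 m/s
The boat approaches at 17√70/70 ≈ 2.032 m/s.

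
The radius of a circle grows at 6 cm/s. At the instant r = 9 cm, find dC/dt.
12π cm/s

C = 2πr
dC/dt = 2π · dr/dt = 2π · 6 = 12π cm/s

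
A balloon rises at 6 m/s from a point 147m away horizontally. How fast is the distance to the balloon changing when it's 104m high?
624√1297/6485 ≈ 3.465 m/s

z² = 147² + y²
z = √(147² + 104²) = 5√1297
dz/dt = y/z · dy/dt = 104/(5√1297) · 6 = 624√1297/6485 ≈ 3.465 m/s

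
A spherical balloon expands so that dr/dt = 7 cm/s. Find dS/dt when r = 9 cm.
504π cm²/s

S = 4πr²
dS/dt = dS/dr · dr/dt = 8πr · 7
At r = 9: dS/dt = 504π cm²/s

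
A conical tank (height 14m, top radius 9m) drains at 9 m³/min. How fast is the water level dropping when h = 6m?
49/(81π) ≈ 0.1926 m/min

r/h = 9/14, so r = (9/14)h
V = (1/3)πr²h = (1/3)π((9/14)h)²h = (27/196)πh³
dV/dh = (81/196)πh²
dh/dt = (dV/dt)/(dV/dh) = -9/((81/196)π·6²) = -49/(81π) m/min
The level is dropping at 49/(81π) ≈ 0.1926 m/min.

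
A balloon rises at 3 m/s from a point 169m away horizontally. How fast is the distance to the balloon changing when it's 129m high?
387√45202/45202 ≈ 1.82 m/s

z² = 169² + y²
z = √(169² + 129²) = √45202
dz/dt = y/z · dy/dt = 129/√45202 · 3 = 387√45202/45202 ≈ 1.82 m/s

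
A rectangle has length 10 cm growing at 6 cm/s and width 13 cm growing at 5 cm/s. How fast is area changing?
128 cm²/s

A = lw
dA/dt = w·dl/dt + l·dw/dt = 13·6 + 10·5 = 128 cm²/s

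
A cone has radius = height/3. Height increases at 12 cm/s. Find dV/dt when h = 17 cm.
1156π/3 cm³/s

V = (1/3)π(h/3)²h = πh³/27
dV/dt = πh²/9 · 12
At h = 17: dV/dt = 1156π/3 cm³/s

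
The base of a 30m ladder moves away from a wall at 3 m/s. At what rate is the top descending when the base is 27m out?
27√19/19 ≈ 6.194 m/s

x² + y² = 30²
2x·dx/dt + 2y·dy/dt = 0
dy/dt = -x/y · dx/dt = -27/(3√19) · 3 = -27√19/19 m/s
The top is descending at 27√19/19 ≈ 6.194 m/s.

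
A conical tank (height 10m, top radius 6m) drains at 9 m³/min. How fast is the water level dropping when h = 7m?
25/(49π) ≈ 0.1624 m/min

r/h = 6/10, so r = (3/5)h
V = (1/3)πr²h = (1/3)π((3/5)h)²h = (3/25)πh³
dV/dh = (9/25)πh²
dh/dt = (dV/dt)/(dV/dh) = -9/((9/25)π·7²) = -25/(49π) m/min
The level is dropping at 25/(49π) ≈ 0.1624 m/min.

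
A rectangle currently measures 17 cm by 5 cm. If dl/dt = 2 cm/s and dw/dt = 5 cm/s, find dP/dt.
14 cm/s

P = 2(l + w)
dP/dt = 2(dl/dt + dw/dt) = 2(2 + 5) = 14 cm/s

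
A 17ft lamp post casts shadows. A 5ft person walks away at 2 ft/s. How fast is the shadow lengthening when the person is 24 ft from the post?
5/6 ft/s

By similar triangles: 17/(x+s) = 5/s
Solving: s = 5x/12
ds/dt = 5/12 · dx/dt = 5/12 · 2 = 5/6 ft/s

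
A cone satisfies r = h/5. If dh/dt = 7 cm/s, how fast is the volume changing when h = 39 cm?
10647π/25 cm³/s

V = (1/3)π(h/5)²h = πh³/75
dV/dt = πh²/25 · 7
At h = 39: dV/dt = 10647π/25 cm³/s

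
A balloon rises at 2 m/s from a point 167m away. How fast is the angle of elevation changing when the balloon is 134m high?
0.007285 rad/s

tan(θ) = y/167
sec²(θ) · dθ/dt = (1/167) · dy/dt
dθ/dt = cos²(θ)/167 · 2 = 167/(167² + 134²) · 2
dθ/dt = 0.007285 rad/s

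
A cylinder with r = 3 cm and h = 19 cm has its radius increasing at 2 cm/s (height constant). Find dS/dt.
100π cm²/s

S = 2πrh + 2πr² (lateral + bases)
dS/dt = (2πh + 4πr)·dr/dt = (2π·19 + 4π·3)·2
= 100π cm²/s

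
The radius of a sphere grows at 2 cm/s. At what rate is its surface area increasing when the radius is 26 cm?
416π cm²/s

S = 4πr²
dS/dt = dS/dr · dr/dt = 8πr · 2
At r = 26: dS/dt = 416π cm²/s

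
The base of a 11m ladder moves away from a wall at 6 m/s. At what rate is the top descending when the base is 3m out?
9√7/14 ≈ 1.701 m/s

x² + y² = 11²
2x·dx/dt + 2y·dy/dt = 0
dy/dt = -x/y · dx/dt = -3/(4√7) · 6 = -9√7/14 m/s
The top is descending at 9√7/14 ≈ 1.701 m/s.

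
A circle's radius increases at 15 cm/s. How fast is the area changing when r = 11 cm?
330π cm²/s

A = πr²
dA/dt = 2πr · dr/dt = 2π(11)(15) = 330π cm²/s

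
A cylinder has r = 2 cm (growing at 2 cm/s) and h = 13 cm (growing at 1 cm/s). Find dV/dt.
108π cm³/s

V = πr²h
dV/dt = 2πrh·dr/dt + πr²·dh/dt
= 2π(2)(13)(2) + π(2)²(1)
= 108π cm³/s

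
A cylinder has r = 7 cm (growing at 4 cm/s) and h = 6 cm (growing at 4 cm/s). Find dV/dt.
532π cm³/s

V = πr²h
dV/dt = 2πrh·dr/dt + πr²·dh/dt
= 2π(7)(6)(4) + π(7)²(4)
= 532π cm³/s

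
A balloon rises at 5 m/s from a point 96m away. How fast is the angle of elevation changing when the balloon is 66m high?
0.035367 rad/s

tan(θ) = y/96
sec²(θ) · dθ/dt = (1/96) · dy/dt
dθ/dt = cos²(θ)/96 · 5 = 96/(96² + 66²) · 5
dθ/dt = 0.035367 rad/s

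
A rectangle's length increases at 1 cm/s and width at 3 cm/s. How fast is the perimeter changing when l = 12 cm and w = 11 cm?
8 cm/s

P = 2(l + w)
dP/dt = 2(dl/dt + dw/dt) = 2(1 + 3) = 8 cm/s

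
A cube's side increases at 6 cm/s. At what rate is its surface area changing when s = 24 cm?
1728 cm²/s

A = 6s²
dA/dt = 12s · ds/dt = 12·24·6 = 1728 cm²/s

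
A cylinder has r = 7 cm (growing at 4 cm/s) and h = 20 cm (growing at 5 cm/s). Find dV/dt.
1365π cm³/s

V = πr²h
dV/dt = 2πrh·dr/dt + πr²·dh/dt
= 2π(7)(20)(4) + π(7)²(5)
= 1365π cm³/s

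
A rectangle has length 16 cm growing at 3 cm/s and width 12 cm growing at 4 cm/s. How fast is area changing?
100 cm²/s

A = lw
dA/dt = w·dl/dt + l·dw/dt = 12·3 + 16·4 = 100 cm²/s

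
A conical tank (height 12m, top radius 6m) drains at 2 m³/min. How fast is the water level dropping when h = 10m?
2/(25π) ≈ 0.02546 m/min

r/h = 6/12, so r = (1/2)h
V = (1/3)πr²h = (1/3)π((1/2)h)²h = (1/12)πh³
dV/dh = (1/4)πh²
dh/dt = (dV/dt)/(dV/dh) = -2/((1/4)π·10²) = -2/(25π) m/min
The level is dropping at 2/(25π) ≈ 0.02546 m/min.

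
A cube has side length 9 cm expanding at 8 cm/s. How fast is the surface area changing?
864 cm²/s

A = 6s²
dA/dt = 12s · ds/dt = 12·9·8 = 864 cm²/s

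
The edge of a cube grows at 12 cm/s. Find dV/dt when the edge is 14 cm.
7056 cm³/s

V = s³
dV/dt = 3s² · ds/dt = 3·14²·12 = 7056 cm³/s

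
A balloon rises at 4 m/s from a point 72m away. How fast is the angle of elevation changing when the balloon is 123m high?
0.014178 rad/s

tan(θ) = y/72
sec²(θ) · dθ/dt = (1/72) · dy/dt
dθ/dt = cos²(θ)/72 · 4 = 72/(72² + 123²) · 4
dθ/dt = 0.014178 rad/s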